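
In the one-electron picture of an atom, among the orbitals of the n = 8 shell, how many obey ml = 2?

The n = 8 shell has l = 0 through 7; check each.
Contributions: l=2 → 1; l=3 → 1; l=4 → 1; l=5 → 1; l=6 → 1; l=7 → 1.
Total orbitals: 1 + 1 + 1 + 1 + 1 + 1 = 6.

6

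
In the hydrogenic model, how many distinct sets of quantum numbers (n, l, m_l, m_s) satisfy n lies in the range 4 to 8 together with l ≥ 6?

Go shell by shell, enumerating (l, m_l) with l ≥ 6:
n=7 → 13; n=8 → 28.
Orbitals: 13 + 28 = 41. Including both spin states (m_s = ±1/2) gives 2 × 41 = 82 states.

82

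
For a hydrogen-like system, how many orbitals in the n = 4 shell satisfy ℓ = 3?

7

For n = 4, ℓ ranges over 0 … 3.
Per ℓ-value: ℓ=3 → 7.
Total orbitals: 7.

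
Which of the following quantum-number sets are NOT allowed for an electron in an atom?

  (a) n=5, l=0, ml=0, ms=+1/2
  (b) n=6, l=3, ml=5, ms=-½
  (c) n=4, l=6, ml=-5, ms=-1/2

(b) has |ml| = 5 > l = 3, violating −l ≤ ml ≤ l.
(c) has l = 6 ≥ n = 4, violating 0 ≤ l ≤ n−1.
The remaining set (a) satisfies all four rules.

(b) and (c)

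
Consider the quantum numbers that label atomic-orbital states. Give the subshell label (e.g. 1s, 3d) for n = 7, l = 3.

l = 3 corresponds to the letter 'f', so the subshell is 7f.

7f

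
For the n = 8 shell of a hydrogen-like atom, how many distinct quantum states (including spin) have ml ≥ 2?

For n = 8, l ranges over 0 … 7.
Orbitals with ml ≥ 2, by l: l=2 → 1; l=3 → 2; l=4 → 3; l=5 → 4; l=6 → 5; l=7 → 6.
Orbitals: 1 + 2 + 3 + 4 + 5 + 6 = 21. Each orbital carries two spin states, so 21 × 2 = 42 states.

42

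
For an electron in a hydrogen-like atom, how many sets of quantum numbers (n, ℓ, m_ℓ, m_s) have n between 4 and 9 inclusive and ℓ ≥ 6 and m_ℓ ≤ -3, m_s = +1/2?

28

Treat each shell separately and count matching orbitals:
n=7 → 4; n=8 → 9; n=9 → 15.
Orbitals: 4 + 9 + 15 = 28. With m_s fixed to +1/2 there is one state per orbital, so 28 states.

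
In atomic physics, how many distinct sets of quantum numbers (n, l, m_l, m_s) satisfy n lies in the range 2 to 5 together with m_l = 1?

Per-shell orbital counts meeting the constraint:
n=2 → 1; n=3 → 2; n=4 → 3; n=5 → 4.
Orbitals: 1 + 2 + 3 + 4 = 10. Including both spin states (m_s = ±1/2) gives 2 × 10 = 20 states.

20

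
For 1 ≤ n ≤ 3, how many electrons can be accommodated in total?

28

Total orbitals = 1² + 2² + 3² = 14. Doubling for spin gives 28 electrons.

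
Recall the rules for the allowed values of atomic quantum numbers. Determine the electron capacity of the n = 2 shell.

8

A shell holds 2n² electrons: 2 × 2² = 2 × 4 = 8.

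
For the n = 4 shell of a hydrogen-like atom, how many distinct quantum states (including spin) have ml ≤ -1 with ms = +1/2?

6

With n = 4 the allowed l are 0, 1, …, 3.
Per l-value: l=1 → 1; l=2 → 2; l=3 → 3.
Orbitals: 1 + 2 + 3 = 6. With ms fixed to a single value there is one state per orbital, giving 6 states.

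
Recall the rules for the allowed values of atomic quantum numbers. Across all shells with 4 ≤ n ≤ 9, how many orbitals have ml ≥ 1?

116

Per-shell orbital counts meeting the constraint:
n=4 → 6; n=5 → 10; n=6 → 15; n=7 → 21; n=8 → 28; n=9 → 36.
Total orbitals: 6 + 10 + 15 + 21 + 28 + 36 = 116.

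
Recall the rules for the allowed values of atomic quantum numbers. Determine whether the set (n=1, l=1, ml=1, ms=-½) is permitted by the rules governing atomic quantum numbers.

The orbital quantum number must satisfy 0 ≤ l ≤ n−1. With n = 1 the allowed l values are 0, so l = 1 is out of range.

Not allowed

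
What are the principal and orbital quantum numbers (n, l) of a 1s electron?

n = 1, l = 0

The leading integer gives n = 1; the letter 's' means l = 0.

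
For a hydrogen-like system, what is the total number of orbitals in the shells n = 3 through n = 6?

86

Shell n has n² orbitals: 3²=9 + 4²=16 + 5²=25 + 6²=36 = 86 orbitals.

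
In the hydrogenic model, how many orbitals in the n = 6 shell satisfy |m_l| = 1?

The n = 6 shell has l = 0 through 5; check each.
Orbitals with |m_l| = 1, by l: l=1 → 2; l=2 → 2; l=3 → 2; l=4 → 2; l=5 → 2.
Total orbitals: 2 + 2 + 2 + 2 + 2 = 10.

10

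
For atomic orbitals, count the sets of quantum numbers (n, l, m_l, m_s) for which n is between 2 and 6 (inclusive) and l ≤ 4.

For each n in the range, tally the orbitals obeying l ≤ 4:
n=2 → 4; n=3 → 9; n=4 → 16; n=5 → 25; n=6 → 25.
Orbitals: 4 + 9 + 16 + 25 + 25 = 79. Including both spin states (m_s = ±1/2) gives 2 × 79 = 158 states.

158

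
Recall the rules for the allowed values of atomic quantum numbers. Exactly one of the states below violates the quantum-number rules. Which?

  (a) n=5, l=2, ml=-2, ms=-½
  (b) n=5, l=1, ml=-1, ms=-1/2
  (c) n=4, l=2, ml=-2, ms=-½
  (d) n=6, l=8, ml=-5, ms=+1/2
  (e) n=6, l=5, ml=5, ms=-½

(d) has l = 8 ≥ n = 6, violating 0 ≤ l ≤ n−1.
The remaining sets (a), (b), (c), (e) satisfy all four rules.

(d)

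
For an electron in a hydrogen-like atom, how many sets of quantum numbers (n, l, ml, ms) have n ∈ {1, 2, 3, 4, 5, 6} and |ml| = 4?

Count contributing orbitals for each principal shell:
n=5 → 2; n=6 → 4.
Orbitals: 2 + 4 = 6. Including both spin states (ms = ±1/2) gives 2 × 6 = 12 states.

12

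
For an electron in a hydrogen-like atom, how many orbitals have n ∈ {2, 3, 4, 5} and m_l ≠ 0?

Go shell by shell, enumerating (l, m_l) with m_l ≠ 0:
n=2 → 2; n=3 → 6; n=4 → 12; n=5 → 20.
Total orbitals: 2 + 6 + 12 + 20 = 40.

40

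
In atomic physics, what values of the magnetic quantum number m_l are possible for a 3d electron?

The 3d subshell has l = 2, and m_l takes every integer from −l to +l. With l = 2 that gives the 5 values -2, -1, 0, 1, 2.

-2, -1, 0, 1, 2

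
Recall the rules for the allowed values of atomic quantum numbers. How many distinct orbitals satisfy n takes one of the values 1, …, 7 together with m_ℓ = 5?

Go shell by shell, enumerating (ℓ, m_ℓ) with m_ℓ = 5:
n=6 → 1; n=7 → 2.
Total orbitals: 1 + 2 = 3.

3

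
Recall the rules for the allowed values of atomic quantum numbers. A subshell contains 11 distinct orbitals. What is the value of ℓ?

2ℓ+1 = 11 gives ℓ = 5.

ℓ = 5 (h)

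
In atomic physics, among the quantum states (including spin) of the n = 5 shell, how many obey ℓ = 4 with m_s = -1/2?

9

With n = 5 the allowed ℓ are 0, 1, …, 4.
Per ℓ-value: ℓ=4 → 9.
Orbitals: 9. With m_s fixed to a single value there is one state per orbital, giving 9 states.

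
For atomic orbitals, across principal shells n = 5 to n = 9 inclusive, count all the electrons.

Shell n has n² orbitals: 5²=25 + 6²=36 + 7²=49 + 8²=64 + 9²=81 = 255 orbitals.
Two spin states per orbital: 2 × 255 = 510 electrons.

510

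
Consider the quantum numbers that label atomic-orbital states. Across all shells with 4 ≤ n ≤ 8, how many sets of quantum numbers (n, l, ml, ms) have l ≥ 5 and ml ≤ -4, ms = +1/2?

Work shell by shell — for each n, count the (l, ml) pairs that satisfy l ≥ 5 and ml ≤ -4:
n=6 → 2; n=7 → 5; n=8 → 9.
Orbitals: 2 + 5 + 9 = 16. With ms fixed to +1/2 there is one state per orbital, so 16 states.

16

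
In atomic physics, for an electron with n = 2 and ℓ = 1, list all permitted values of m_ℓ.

m_ℓ takes every integer from −ℓ to +ℓ. With ℓ = 1 that gives the 3 values -1, 0, 1.

-1, 0, 1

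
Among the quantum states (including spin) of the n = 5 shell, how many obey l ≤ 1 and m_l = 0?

Go through l = 0, …, 4 (the values permitted for n = 5).
Contributions: l=0 → 1; l=1 → 1.
Orbitals: 1 + 1 = 2. Each orbital carries two spin states, so 2 × 2 = 4 states.

4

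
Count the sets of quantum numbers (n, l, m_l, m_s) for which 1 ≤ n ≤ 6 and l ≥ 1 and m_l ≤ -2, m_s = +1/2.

Work shell by shell — for each n, count the (l, m_l) pairs that satisfy l ≥ 1 and m_l ≤ -2:
n=3 → 1; n=4 → 3; n=5 → 6; n=6 → 10.
Orbitals: 1 + 3 + 6 + 10 = 20. With m_s fixed to +1/2 there is one state per orbital, so 20 states.

20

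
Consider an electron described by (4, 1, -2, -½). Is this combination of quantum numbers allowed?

Not allowed

The magnetic quantum number must satisfy −ℓ ≤ m_ℓ ≤ ℓ. With ℓ = 1, m_ℓ can only be -1, 0, 1, so m_ℓ = -2 is forbidden.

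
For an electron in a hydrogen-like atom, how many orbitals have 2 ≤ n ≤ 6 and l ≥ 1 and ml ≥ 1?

35

Treat each shell separately and count matching orbitals:
n=2 → 1; n=3 → 3; n=4 → 6; n=5 → 10; n=6 → 15.
Total orbitals: 1 + 3 + 6 + 10 + 15 = 35.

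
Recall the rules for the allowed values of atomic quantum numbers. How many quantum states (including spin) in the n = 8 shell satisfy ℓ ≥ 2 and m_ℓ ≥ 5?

12

For n = 8, ℓ ranges over 0 … 7.
Orbitals with ℓ ≥ 2 and m_ℓ ≥ 5, by ℓ: ℓ=5 → 1; ℓ=6 → 2; ℓ=7 → 3.
Orbitals: 1 + 2 + 3 = 6. Each orbital carries two spin states, so 6 × 2 = 12 states.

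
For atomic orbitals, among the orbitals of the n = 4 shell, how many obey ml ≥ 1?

6

Go through l = 0, …, 3 (the values permitted for n = 4).
Contributions: l=1 → 1; l=2 → 2; l=3 → 3.
Total orbitals: 1 + 2 + 3 = 6.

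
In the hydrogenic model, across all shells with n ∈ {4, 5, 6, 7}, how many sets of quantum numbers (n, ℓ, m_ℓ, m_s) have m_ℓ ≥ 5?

8

Count contributing orbitals for each principal shell:
n=6 → 1; n=7 → 3.
Orbitals: 1 + 3 = 4. Including both spin states (m_s = ±1/2) gives 2 × 4 = 8 states.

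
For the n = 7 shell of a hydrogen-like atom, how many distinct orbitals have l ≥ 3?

40

With n = 7 the allowed l are 0, 1, …, 6.
Orbitals with l ≥ 3, by l: l=3 → 7; l=4 → 9; l=5 → 11; l=6 → 13.
Total orbitals: 7 + 9 + 11 + 13 = 40.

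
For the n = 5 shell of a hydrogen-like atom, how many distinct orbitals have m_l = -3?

Go through l = 0, …, 4 (the values permitted for n = 5).
Per l-value: l=3 → 1; l=4 → 1.
Total orbitals: 1 + 1 = 2.

2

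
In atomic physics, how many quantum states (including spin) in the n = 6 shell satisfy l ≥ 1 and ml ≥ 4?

6

For n = 6, l ranges over 0 … 5.
Orbitals with l ≥ 1 and ml ≥ 4, by l: l=4 → 1; l=5 → 2.
Orbitals: 1 + 2 = 3. Each orbital carries two spin states, so 3 × 2 = 6 states.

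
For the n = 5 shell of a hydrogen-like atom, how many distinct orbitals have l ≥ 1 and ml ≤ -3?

3

With n = 5 the allowed l are 0, 1, …, 4.
The (l, ml) pairs meeting l ≥ 1 and ml ≤ -3 give: l=3 → 1; l=4 → 2.
Total orbitals: 1 + 2 = 3.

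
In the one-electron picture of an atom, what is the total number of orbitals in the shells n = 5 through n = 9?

255

Shell n has n² orbitals: 5²=25 + 6²=36 + 7²=49 + 8²=64 + 9²=81 = 255 orbitals.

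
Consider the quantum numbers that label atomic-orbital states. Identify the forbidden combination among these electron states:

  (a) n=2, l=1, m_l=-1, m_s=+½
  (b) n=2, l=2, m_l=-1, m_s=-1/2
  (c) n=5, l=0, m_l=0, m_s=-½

(b)

(b) has l = 2 ≥ n = 2, violating 0 ≤ l ≤ n−1.
The remaining sets (a), (c) satisfy all four rules.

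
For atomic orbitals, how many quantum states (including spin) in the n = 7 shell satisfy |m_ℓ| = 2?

The n = 7 shell has ℓ = 0 through 6; check each.
Orbitals with |m_ℓ| = 2, by ℓ: ℓ=2 → 2; ℓ=3 → 2; ℓ=4 → 2; ℓ=5 → 2; ℓ=6 → 2.
Orbitals: 2 + 2 + 2 + 2 + 2 = 10. Each orbital carries two spin states, so 10 × 2 = 20 states.

20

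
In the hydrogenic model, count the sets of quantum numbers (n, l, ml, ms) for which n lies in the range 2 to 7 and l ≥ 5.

Treat each shell separately and count matching orbitals:
n=6 → 11; n=7 → 24.
Orbitals: 11 + 24 = 35. Including both spin states (ms = ±1/2) gives 2 × 35 = 70 states.

70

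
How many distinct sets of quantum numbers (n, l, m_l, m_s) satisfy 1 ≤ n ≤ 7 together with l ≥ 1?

266

Work shell by shell — for each n, count the (l, m_l) pairs that satisfy l ≥ 1:
n=2 → 3; n=3 → 8; n=4 → 15; n=5 → 24; n=6 → 35; n=7 → 48.
Orbitals: 3 + 8 + 15 + 24 + 35 + 48 = 133. Including both spin states (m_s = ±1/2) gives 2 × 133 = 266 states.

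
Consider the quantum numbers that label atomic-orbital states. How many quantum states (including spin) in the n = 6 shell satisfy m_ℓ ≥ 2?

20

Contributions: ℓ=2 → 1; ℓ=3 → 2; ℓ=4 → 3; ℓ=5 → 4.
Orbitals: 1 + 2 + 3 + 4 = 10. Each orbital carries two spin states, so 10 × 2 = 20 states.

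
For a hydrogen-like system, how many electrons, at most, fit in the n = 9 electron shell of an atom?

A shell holds 2n² electrons: 2 × 9² = 2 × 81 = 162.

162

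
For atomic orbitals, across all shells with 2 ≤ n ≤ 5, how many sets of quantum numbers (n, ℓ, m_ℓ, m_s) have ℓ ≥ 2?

Work shell by shell — for each n, count the (ℓ, m_ℓ) pairs that satisfy ℓ ≥ 2:
n=3 → 5; n=4 → 12; n=5 → 21.
Orbitals: 5 + 12 + 21 = 38. Including both spin states (m_s = ±1/2) gives 2 × 38 = 76 states.

76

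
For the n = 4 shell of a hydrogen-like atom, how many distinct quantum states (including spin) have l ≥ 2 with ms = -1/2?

The n = 4 shell has l = 0 through 3; check each.
Per l-value: l=2 → 5; l=3 → 7.
Orbitals: 5 + 7 = 12. With ms fixed to a single value there is one state per orbital, giving 12 states.

12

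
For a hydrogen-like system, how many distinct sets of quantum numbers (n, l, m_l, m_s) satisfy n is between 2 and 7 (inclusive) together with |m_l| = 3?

Go shell by shell, enumerating (l, m_l) with |m_l| = 3:
n=4 → 2; n=5 → 4; n=6 → 6; n=7 → 8.
Orbitals: 2 + 4 + 6 + 8 = 20. Including both spin states (m_s = ±1/2) gives 2 × 20 = 40 states.

40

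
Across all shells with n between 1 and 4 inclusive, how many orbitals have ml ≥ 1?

Per-shell orbital counts meeting the constraint:
n=2 → 1; n=3 → 3; n=4 → 6.
Total orbitals: 1 + 3 + 6 = 10.

10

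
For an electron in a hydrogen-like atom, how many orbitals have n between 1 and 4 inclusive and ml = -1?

6

Work shell by shell — for each n, count the (l, ml) pairs that satisfy ml = -1:
n=2 → 1; n=3 → 2; n=4 → 3.
Total orbitals: 1 + 2 + 3 = 6.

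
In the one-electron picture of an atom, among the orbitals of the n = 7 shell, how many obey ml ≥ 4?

The n = 7 shell has l = 0 through 6; check each.
The (l, ml) pairs meeting ml ≥ 4 give: l=4 → 1; l=5 → 2; l=6 → 3.
Total orbitals: 1 + 2 + 3 = 6.

6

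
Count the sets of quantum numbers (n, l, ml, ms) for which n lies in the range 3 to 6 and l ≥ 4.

58

Work shell by shell — for each n, count the (l, ml) pairs that satisfy l ≥ 4:
n=5 → 9; n=6 → 20.
Orbitals: 9 + 20 = 29. Including both spin states (ms = ±1/2) gives 2 × 29 = 58 states.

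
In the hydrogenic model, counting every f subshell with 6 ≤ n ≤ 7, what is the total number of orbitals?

14

An f subshell (l = 3) exists for every n ≥ 4, so shells n = 6, 7 each contribute one — 2 subshells.
Since each f subshell has 2·3+1 = 7 orbitals, the total is 2 × 7 = 14.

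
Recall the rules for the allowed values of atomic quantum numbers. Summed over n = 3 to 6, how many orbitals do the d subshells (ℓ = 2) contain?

20

A d subshell (ℓ = 2) exists for every n ≥ 3, so shells n = 3, 4, 5, 6 each contribute one — 4 subshells.
Since each d subshell has 2·2+1 = 5 orbitals, the total is 4 × 5 = 20.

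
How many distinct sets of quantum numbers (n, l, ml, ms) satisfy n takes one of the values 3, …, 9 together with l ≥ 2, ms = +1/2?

252

Go shell by shell, enumerating (l, ml) with l ≥ 2:
n=3 → 5; n=4 → 12; n=5 → 21; n=6 → 32; n=7 → 45; n=8 → 60; n=9 → 77.
Orbitals: 5 + 12 + 21 + 32 + 45 + 60 + 77 = 252. With ms fixed to +1/2 there is one state per orbital, so 252 states.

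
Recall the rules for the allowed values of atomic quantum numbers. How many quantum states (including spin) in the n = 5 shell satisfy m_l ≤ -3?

The (l, m_l) pairs meeting m_l ≤ -3 give: l=3 → 1; l=4 → 2.
Orbitals: 1 + 2 = 3. Each orbital carries two spin states, so 3 × 2 = 6 states.

6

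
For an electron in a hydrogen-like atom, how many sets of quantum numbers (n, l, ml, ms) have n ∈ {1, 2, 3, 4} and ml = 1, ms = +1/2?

6

Per-shell orbital counts meeting the constraint:
n=2 → 1; n=3 → 2; n=4 → 3.
Orbitals: 1 + 2 + 3 = 6. With ms fixed to +1/2 there is one state per orbital, so 6 states.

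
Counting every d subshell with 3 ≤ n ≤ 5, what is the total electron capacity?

A d subshell (l = 2) exists for every n ≥ 3, so shells n = 3, 4, 5 each contribute one — 3 subshells.
Since each d subshell holds 2(2·2+1) = 10 electrons, the total is 3 × 10 = 30.

30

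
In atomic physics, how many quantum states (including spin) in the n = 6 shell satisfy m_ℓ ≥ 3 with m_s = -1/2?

6

The (ℓ, m_ℓ) pairs meeting m_ℓ ≥ 3 give: ℓ=3 → 1; ℓ=4 → 2; ℓ=5 → 3.
Orbitals: 1 + 2 + 3 = 6. With m_s fixed to a single value there is one state per orbital, giving 6 states.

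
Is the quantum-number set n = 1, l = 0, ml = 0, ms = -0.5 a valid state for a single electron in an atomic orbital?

n = 1 is a positive integer. l = 0 satisfies 0 ≤ l ≤ n−1 = 0. ml = 0 lies in the range −l … +l (here 0). ms = -1/2 is one of ±1/2.
All four constraints are satisfied.

Yes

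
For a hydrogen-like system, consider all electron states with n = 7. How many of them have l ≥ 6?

26

With n = 7 the allowed l are 0, 1, …, 6.
Per l-value: l=6 → 13.
Orbitals: 13. Each orbital carries two spin states, so 13 × 2 = 26 states.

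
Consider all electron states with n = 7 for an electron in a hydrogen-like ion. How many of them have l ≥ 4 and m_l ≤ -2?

The n = 7 shell has l = 0 through 6; check each.
The (l, m_l) pairs meeting l ≥ 4 and m_l ≤ -2 give: l=4 → 3; l=5 → 4; l=6 → 5.
Orbitals: 3 + 4 + 5 = 12. Each orbital carries two spin states, so 12 × 2 = 24 states.

24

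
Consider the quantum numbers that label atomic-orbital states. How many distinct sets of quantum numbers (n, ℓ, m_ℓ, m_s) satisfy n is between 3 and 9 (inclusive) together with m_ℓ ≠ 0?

476

Per-shell orbital counts meeting the constraint:
n=3 → 6; n=4 → 12; n=5 → 20; n=6 → 30; n=7 → 42; n=8 → 56; n=9 → 72.
Orbitals: 6 + 12 + 20 + 30 + 42 + 56 + 72 = 238. Including both spin states (m_s = ±1/2) gives 2 × 238 = 476 states.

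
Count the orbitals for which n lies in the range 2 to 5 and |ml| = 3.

Work shell by shell — for each n, count the (l, ml) pairs that satisfy |ml| = 3:
n=4 → 2; n=5 → 4.
Total orbitals: 2 + 4 = 6.

6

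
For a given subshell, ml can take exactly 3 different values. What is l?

l = 1 (p)

ml ranges over 2l+1 integers, so 2l+1 = 3 ⇒ l = 1.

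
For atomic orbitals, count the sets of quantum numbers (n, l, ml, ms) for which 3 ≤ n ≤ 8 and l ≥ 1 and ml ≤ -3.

70

Work shell by shell — for each n, count the (l, ml) pairs that satisfy l ≥ 1 and ml ≤ -3:
n=4 → 1; n=5 → 3; n=6 → 6; n=7 → 10; n=8 → 15.
Orbitals: 1 + 3 + 6 + 10 + 15 = 35. Including both spin states (ms = ±1/2) gives 2 × 35 = 70 states.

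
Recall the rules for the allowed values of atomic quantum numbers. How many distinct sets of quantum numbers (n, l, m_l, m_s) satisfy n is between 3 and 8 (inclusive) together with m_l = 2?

Count contributing orbitals for each principal shell:
n=3 → 1; n=4 → 2; n=5 → 3; n=6 → 4; n=7 → 5; n=8 → 6.
Orbitals: 1 + 2 + 3 + 4 + 5 + 6 = 21. Including both spin states (m_s = ±1/2) gives 2 × 21 = 42 states.

42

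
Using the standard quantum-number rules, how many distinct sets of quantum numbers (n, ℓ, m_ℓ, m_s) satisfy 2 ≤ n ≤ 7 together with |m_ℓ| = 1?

Go shell by shell, enumerating (ℓ, m_ℓ) with |m_ℓ| = 1:
n=2 → 2; n=3 → 4; n=4 → 6; n=5 → 8; n=6 → 10; n=7 → 12.
Orbitals: 2 + 4 + 6 + 8 + 10 + 12 = 42. Including both spin states (m_s = ±1/2) gives 2 × 42 = 84 states.

84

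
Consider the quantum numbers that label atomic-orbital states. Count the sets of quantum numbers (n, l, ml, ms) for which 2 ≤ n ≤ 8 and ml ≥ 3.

Go shell by shell, enumerating (l, ml) with ml ≥ 3:
n=4 → 1; n=5 → 3; n=6 → 6; n=7 → 10; n=8 → 15.
Orbitals: 1 + 3 + 6 + 10 + 15 = 35. Including both spin states (ms = ±1/2) gives 2 × 35 = 70 states.

70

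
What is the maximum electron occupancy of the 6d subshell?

10

A subshell with l = 2 has 2l+1 = 5 orbitals, each holding 2 electrons (spin ±1/2), so 5 × 2 = 10.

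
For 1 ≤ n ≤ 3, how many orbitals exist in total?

14

Total orbitals = 1² + 2² + 3² = 14.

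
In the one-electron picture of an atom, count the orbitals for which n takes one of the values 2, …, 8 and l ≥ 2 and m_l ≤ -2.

Count contributing orbitals for each principal shell:
n=3 → 1; n=4 → 3; n=5 → 6; n=6 → 10; n=7 → 15; n=8 → 21.
Total orbitals: 1 + 3 + 6 + 10 + 15 + 21 = 56.

56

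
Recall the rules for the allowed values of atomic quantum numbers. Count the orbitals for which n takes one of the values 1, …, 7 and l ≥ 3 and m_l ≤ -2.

Count contributing orbitals for each principal shell:
n=4 → 2; n=5 → 5; n=6 → 9; n=7 → 14.
Total orbitals: 2 + 5 + 9 + 14 = 30.

30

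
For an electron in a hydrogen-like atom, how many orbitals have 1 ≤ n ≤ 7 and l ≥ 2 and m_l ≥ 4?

10

Count contributing orbitals for each principal shell:
n=5 → 1; n=6 → 3; n=7 → 6.
Total orbitals: 1 + 3 + 6 = 10.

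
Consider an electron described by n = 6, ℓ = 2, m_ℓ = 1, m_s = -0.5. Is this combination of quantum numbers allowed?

Allowed

n = 6 is a positive integer. ℓ = 2 satisfies 0 ≤ ℓ ≤ n−1 = 5. m_ℓ = 1 lies in the range −ℓ … +ℓ (here −2 … 2). m_s = -1/2 is one of ±1/2.
All four constraints are satisfied.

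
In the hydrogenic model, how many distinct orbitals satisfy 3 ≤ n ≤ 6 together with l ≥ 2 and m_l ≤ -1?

For each n in the range, tally the orbitals obeying l ≥ 2 and m_l ≤ -1:
n=3 → 2; n=4 → 5; n=5 → 9; n=6 → 14.
Total orbitals: 2 + 5 + 9 + 14 = 30.

30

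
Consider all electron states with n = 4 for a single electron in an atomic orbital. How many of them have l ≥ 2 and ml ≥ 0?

The (l, ml) pairs meeting l ≥ 2 and ml ≥ 0 give: l=2 → 3; l=3 → 4.
Orbitals: 3 + 4 = 7. Each orbital carries two spin states, so 7 × 2 = 14 states.

14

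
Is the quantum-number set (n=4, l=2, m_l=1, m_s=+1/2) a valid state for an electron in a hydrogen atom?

Valid

n = 4 is a positive integer. l = 2 satisfies 0 ≤ l ≤ n−1 = 3. m_l = 1 lies in the range −l … +l (here −2 … 2). m_s = +1/2 is one of ±1/2.
All four constraints are satisfied.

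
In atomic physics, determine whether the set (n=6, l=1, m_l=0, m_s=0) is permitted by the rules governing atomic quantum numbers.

Not allowed

The spin quantum number for an electron can only be m_s = +1/2 or −1/2; m_s = 0 is not one of those.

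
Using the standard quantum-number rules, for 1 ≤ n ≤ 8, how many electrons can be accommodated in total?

408

Total orbitals = 1² + 2² + 3² + 4² + 5² + 6² + 7² + 8² = 204. Doubling for spin gives 408 electrons.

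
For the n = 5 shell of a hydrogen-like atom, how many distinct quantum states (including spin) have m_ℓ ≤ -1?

The (ℓ, m_ℓ) pairs meeting m_ℓ ≤ -1 give: ℓ=1 → 1; ℓ=2 → 2; ℓ=3 → 3; ℓ=4 → 4.
Orbitals: 1 + 2 + 3 + 4 = 10. Each orbital carries two spin states, so 10 × 2 = 20 states.

20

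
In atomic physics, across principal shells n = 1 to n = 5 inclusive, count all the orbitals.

Shell n has n² orbitals: 1²=1 + 2²=4 + 3²=9 + 4²=16 + 5²=25 = 55 orbitals.

55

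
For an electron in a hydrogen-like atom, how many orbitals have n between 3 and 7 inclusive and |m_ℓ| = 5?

Work shell by shell — for each n, count the (ℓ, m_ℓ) pairs that satisfy |m_ℓ| = 5:
n=6 → 2; n=7 → 4.
Total orbitals: 2 + 4 = 6.

6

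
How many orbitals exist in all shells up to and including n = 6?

91

Total orbitals = 1² + 2² + 3² + 4² + 5² + 6² = 91.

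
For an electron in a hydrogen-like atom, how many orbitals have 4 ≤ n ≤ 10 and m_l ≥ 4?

56

Go shell by shell, enumerating (l, m_l) with m_l ≥ 4:
n=5 → 1; n=6 → 3; n=7 → 6; n=8 → 10; n=9 → 15; n=10 → 21.
Total orbitals: 1 + 3 + 6 + 10 + 15 + 21 = 56.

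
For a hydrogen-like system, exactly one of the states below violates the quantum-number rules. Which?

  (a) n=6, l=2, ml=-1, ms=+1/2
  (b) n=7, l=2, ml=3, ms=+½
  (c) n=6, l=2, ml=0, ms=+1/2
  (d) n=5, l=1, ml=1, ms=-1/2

(b)

(b) has |ml| = 3 > l = 2, violating −l ≤ ml ≤ l.
The remaining sets (a), (c), (d) satisfy all four rules.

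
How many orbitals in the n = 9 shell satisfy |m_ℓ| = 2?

Orbitals with |m_ℓ| = 2, by ℓ: ℓ=2 → 2; ℓ=3 → 2; ℓ=4 → 2; ℓ=5 → 2; ℓ=6 → 2; ℓ=7 → 2; ℓ=8 → 2.
Total orbitals: 2 + 2 + 2 + 2 + 2 + 2 + 2 = 14.

14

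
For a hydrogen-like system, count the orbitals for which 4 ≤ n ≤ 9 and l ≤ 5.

Treat each shell separately and count matching orbitals:
n=4 → 16; n=5 → 25; n=6 → 36; n=7 → 36; n=8 → 36; n=9 → 36.
Total orbitals: 16 + 25 + 36 + 36 + 36 + 36 = 185.

185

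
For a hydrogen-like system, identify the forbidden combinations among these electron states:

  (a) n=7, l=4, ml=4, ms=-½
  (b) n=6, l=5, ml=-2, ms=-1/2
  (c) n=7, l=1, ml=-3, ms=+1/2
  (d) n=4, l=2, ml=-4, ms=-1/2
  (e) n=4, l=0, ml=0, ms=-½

(c) and (d)

(c) has |ml| = 3 > l = 1, violating −l ≤ ml ≤ l.
(d) has |ml| = 4 > l = 2, violating −l ≤ ml ≤ l.
The remaining sets (a), (b), (e) satisfy all four rules.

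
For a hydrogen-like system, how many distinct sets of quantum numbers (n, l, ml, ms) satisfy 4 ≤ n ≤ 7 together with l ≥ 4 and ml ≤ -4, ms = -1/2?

Go shell by shell, enumerating (l, ml) with l ≥ 4 and ml ≤ -4:
n=5 → 1; n=6 → 3; n=7 → 6.
Orbitals: 1 + 3 + 6 = 10. With ms fixed to -1/2 there is one state per orbital, so 10 states.

10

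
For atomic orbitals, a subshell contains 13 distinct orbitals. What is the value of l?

2l+1 = 13 gives l = 6.

l = 6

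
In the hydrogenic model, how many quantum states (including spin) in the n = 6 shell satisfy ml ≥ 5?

For n = 6, l ranges over 0 … 5.
Orbitals with ml ≥ 5, by l: l=5 → 1.
Orbitals: 1. Each orbital carries two spin states, so 1 × 2 = 2 states.

2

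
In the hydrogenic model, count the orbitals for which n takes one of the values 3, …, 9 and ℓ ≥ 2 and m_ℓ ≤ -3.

56

Per-shell orbital counts meeting the constraint:
n=4 → 1; n=5 → 3; n=6 → 6; n=7 → 10; n=8 → 15; n=9 → 21.
Total orbitals: 1 + 3 + 6 + 10 + 15 + 21 = 56.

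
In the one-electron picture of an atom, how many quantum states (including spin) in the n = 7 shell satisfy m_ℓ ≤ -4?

For n = 7, ℓ ranges over 0 … 6.
Per ℓ-value: ℓ=4 → 1; ℓ=5 → 2; ℓ=6 → 3.
Orbitals: 1 + 2 + 3 = 6. Each orbital carries two spin states, so 6 × 2 = 12 states.

12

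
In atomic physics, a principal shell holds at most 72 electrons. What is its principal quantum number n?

2n² = 72 ⇒ n² = 36 ⇒ n = 6.

n = 6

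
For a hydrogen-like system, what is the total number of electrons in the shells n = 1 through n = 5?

Shell n has n² orbitals: 1²=1 + 2²=4 + 3²=9 + 4²=16 + 5²=25 = 55 orbitals.
Two spin states per orbital: 2 × 55 = 110 electrons.

110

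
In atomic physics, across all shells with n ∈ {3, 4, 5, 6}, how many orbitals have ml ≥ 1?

34

Treat each shell separately and count matching orbitals:
n=3 → 3; n=4 → 6; n=5 → 10; n=6 → 15.
Total orbitals: 3 + 6 + 10 + 15 = 34.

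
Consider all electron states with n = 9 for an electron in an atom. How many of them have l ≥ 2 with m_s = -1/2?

77

Per l-value: l=2 → 5; l=3 → 7; l=4 → 9; l=5 → 11; l=6 → 13; l=7 → 15; l=8 → 17.
Orbitals: 5 + 7 + 9 + 11 + 13 + 15 + 17 = 77. With m_s fixed to a single value there is one state per orbital, giving 77 states.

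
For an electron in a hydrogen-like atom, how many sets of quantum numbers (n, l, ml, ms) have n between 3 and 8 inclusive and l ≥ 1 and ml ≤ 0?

220

Per-shell orbital counts meeting the constraint:
n=3 → 5; n=4 → 9; n=5 → 14; n=6 → 20; n=7 → 27; n=8 → 35.
Orbitals: 5 + 9 + 14 + 20 + 27 + 35 = 110. Including both spin states (ms = ±1/2) gives 2 × 110 = 220 states.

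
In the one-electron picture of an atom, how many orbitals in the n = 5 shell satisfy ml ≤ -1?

10

For n = 5, l ranges over 0 … 4.
Orbitals with ml ≤ -1, by l: l=1 → 1; l=2 → 2; l=3 → 3; l=4 → 4.
Total orbitals: 1 + 2 + 3 + 4 = 10.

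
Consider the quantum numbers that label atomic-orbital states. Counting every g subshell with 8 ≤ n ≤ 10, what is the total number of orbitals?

27

A g subshell (l = 4) exists for every n ≥ 5, so shells n = 8, 9, 10 each contribute one — 3 subshells.
Since each g subshell has 2·4+1 = 9 orbitals, the total is 3 × 9 = 27.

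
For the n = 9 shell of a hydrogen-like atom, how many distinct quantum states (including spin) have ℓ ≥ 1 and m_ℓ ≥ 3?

42

Contributions: ℓ=3 → 1; ℓ=4 → 2; ℓ=5 → 3; ℓ=6 → 4; ℓ=7 → 5; ℓ=8 → 6.
Orbitals: 1 + 2 + 3 + 4 + 5 + 6 = 21. Each orbital carries two spin states, so 21 × 2 = 42 states.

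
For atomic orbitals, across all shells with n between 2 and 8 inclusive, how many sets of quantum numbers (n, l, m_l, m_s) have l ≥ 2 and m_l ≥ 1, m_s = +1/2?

77

Per-shell orbital counts meeting the constraint:
n=3 → 2; n=4 → 5; n=5 → 9; n=6 → 14; n=7 → 20; n=8 → 27.
Orbitals: 2 + 5 + 9 + 14 + 20 + 27 = 77. With m_s fixed to +1/2 there is one state per orbital, so 77 states.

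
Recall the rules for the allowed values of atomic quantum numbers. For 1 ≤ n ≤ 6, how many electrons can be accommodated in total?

182

Total orbitals = 1² + 2² + 3² + 4² + 5² + 6² = 91. Doubling for spin gives 182 electrons.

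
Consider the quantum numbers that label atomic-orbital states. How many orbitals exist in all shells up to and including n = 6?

Total orbitals = 1² + 2² + 3² + 4² + 5² + 6² = 91.

91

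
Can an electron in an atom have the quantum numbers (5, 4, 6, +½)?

No

The magnetic quantum number must satisfy −l ≤ m_l ≤ l. With l = 4, m_l can only be -4, -3, -2, -1, 0, 1, 2, 3, 4, so m_l = 6 is forbidden.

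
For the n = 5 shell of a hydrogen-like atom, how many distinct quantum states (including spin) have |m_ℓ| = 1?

16

Orbitals with |m_ℓ| = 1, by ℓ: ℓ=1 → 2; ℓ=2 → 2; ℓ=3 → 2; ℓ=4 → 2.
Orbitals: 2 + 2 + 2 + 2 = 8. Each orbital carries two spin states, so 8 × 2 = 16 states.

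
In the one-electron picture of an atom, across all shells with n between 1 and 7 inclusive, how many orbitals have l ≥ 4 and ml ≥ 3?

16

Count contributing orbitals for each principal shell:
n=5 → 2; n=6 → 5; n=7 → 9.
Total orbitals: 2 + 5 + 9 = 16.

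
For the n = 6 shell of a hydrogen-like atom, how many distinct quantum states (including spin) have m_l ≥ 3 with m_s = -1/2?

6

Go through l = 0, …, 5 (the values permitted for n = 6).
Orbitals with m_l ≥ 3, by l: l=3 → 1; l=4 → 2; l=5 → 3.
Orbitals: 1 + 2 + 3 = 6. With m_s fixed to a single value there is one state per orbital, giving 6 states.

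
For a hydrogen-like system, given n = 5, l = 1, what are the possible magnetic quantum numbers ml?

ml takes every integer from −l to +l. With l = 1 that gives the 3 values -1, 0, 1.

-1, 0, 1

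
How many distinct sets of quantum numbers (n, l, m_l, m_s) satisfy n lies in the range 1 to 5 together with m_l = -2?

12

Work shell by shell — for each n, count the (l, m_l) pairs that satisfy m_l = -2:
n=3 → 1; n=4 → 2; n=5 → 3.
Orbitals: 1 + 2 + 3 = 6. Including both spin states (m_s = ±1/2) gives 2 × 6 = 12 states.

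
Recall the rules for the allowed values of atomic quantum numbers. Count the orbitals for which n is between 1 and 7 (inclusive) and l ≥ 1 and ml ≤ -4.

Per-shell orbital counts meeting the constraint:
n=5 → 1; n=6 → 3; n=7 → 6.
Total orbitals: 1 + 3 + 6 = 10.

10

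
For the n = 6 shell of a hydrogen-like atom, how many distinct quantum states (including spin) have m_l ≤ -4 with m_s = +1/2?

Go through l = 0, …, 5 (the values permitted for n = 6).
Contributions: l=4 → 1; l=5 → 2.
Orbitals: 1 + 2 = 3. With m_s fixed to a single value there is one state per orbital, giving 3 states.

3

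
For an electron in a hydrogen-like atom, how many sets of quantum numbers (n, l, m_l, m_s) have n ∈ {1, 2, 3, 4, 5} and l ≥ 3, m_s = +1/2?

Count contributing orbitals for each principal shell:
n=4 → 7; n=5 → 16.
Orbitals: 7 + 16 = 23. With m_s fixed to +1/2 there is one state per orbital, so 23 states.

23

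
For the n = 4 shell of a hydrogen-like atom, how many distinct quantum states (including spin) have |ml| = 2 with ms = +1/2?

Go through l = 0, …, 3 (the values permitted for n = 4).
Contributions: l=2 → 2; l=3 → 2.
Orbitals: 2 + 2 = 4. With ms fixed to a single value there is one state per orbital, giving 4 states.

4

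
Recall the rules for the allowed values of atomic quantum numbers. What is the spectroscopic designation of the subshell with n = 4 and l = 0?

l = 0 corresponds to the letter 's', so the subshell is 4s.

4s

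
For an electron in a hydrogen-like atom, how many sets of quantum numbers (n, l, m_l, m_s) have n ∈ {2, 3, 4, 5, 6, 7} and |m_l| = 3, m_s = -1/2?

20

Per-shell orbital counts meeting the constraint:
n=4 → 2; n=5 → 4; n=6 → 6; n=7 → 8.
Orbitals: 2 + 4 + 6 + 8 = 20. With m_s fixed to -1/2 there is one state per orbital, so 20 states.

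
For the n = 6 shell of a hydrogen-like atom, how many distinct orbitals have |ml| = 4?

4

Per l-value: l=4 → 2; l=5 → 2.
Total orbitals: 2 + 2 = 4.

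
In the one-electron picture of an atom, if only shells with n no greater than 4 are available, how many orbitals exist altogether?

Total orbitals = 1² + 2² + 3² + 4² = 30.

30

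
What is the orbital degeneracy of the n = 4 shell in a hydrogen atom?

16

The n = 4 shell contains n² = 4² = 16 orbitals.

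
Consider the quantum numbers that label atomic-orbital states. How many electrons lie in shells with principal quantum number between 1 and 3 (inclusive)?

28

Shell n has n² orbitals: 1²=1 + 2²=4 + 3²=9 = 14 orbitals.
Two spin states per orbital: 2 × 14 = 28 electrons.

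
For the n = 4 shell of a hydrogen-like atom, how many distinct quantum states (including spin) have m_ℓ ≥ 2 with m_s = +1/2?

3

The (ℓ, m_ℓ) pairs meeting m_ℓ ≥ 2 give: ℓ=2 → 1; ℓ=3 → 2.
Orbitals: 1 + 2 = 3. With m_s fixed to a single value there is one state per orbital, giving 3 states.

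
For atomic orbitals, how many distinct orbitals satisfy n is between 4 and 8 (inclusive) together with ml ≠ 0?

160

Work shell by shell — for each n, count the (l, ml) pairs that satisfy ml ≠ 0:
n=4 → 12; n=5 → 20; n=6 → 30; n=7 → 42; n=8 → 56.
Total orbitals: 12 + 20 + 30 + 42 + 56 = 160.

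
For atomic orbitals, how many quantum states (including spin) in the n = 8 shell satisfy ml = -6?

Contributions: l=6 → 1; l=7 → 1.
Orbitals: 1 + 1 = 2. Each orbital carries two spin states, so 2 × 2 = 4 states.

4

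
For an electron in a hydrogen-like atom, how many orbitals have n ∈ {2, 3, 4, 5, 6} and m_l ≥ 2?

20

For each n in the range, tally the orbitals obeying m_l ≥ 2:
n=3 → 1; n=4 → 3; n=5 → 6; n=6 → 10.
Total orbitals: 1 + 3 + 6 + 10 = 20.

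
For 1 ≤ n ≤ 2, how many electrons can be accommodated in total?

10

Total orbitals = 1² + 2² = 5. Doubling for spin gives 10 electrons.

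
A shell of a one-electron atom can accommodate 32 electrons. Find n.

n = 4

2n² = 32 ⇒ n² = 16 ⇒ n = 4.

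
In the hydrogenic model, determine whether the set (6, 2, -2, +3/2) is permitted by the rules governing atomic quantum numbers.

Not allowed

The spin quantum number for an electron can only be ms = +1/2 or −1/2; ms = +3/2 is not one of those.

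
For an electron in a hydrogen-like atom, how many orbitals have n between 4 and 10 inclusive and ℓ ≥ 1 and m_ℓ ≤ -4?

56

Count contributing orbitals for each principal shell:
n=5 → 1; n=6 → 3; n=7 → 6; n=8 → 10; n=9 → 15; n=10 → 21.
Total orbitals: 1 + 3 + 6 + 10 + 15 + 21 = 56.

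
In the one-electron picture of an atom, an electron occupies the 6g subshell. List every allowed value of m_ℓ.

-4, -3, -2, -1, 0, 1, 2, 3, 4

The 6g subshell has ℓ = 4, and m_ℓ takes every integer from −ℓ to +ℓ. With ℓ = 4 that gives the 9 values -4, -3, -2, -1, 0, 1, 2, 3, 4.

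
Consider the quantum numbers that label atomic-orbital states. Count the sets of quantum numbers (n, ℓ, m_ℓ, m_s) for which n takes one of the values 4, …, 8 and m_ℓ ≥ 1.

160

For each n in the range, tally the orbitals obeying m_ℓ ≥ 1:
n=4 → 6; n=5 → 10; n=6 → 15; n=7 → 21; n=8 → 28.
Orbitals: 6 + 10 + 15 + 21 + 28 = 80. Including both spin states (m_s = ±1/2) gives 2 × 80 = 160 states.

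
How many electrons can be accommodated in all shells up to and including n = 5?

110

Total orbitals = 1² + 2² + 3² + 4² + 5² = 55. Doubling for spin gives 110 electrons.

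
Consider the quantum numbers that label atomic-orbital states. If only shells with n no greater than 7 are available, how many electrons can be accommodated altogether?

280

Total orbitals = 1² + 2² + 3² + 4² + 5² + 6² + 7² = 140. Doubling for spin gives 280 electrons.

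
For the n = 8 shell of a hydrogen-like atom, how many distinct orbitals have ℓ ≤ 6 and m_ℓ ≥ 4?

Orbitals with ℓ ≤ 6 and m_ℓ ≥ 4, by ℓ: ℓ=4 → 1; ℓ=5 → 2; ℓ=6 → 3.
Total orbitals: 1 + 2 + 3 = 6.

6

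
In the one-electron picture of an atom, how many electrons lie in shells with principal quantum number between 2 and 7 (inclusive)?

Shell n has n² orbitals: 2²=4 + 3²=9 + 4²=16 + 5²=25 + 6²=36 + 7²=49 = 139 orbitals.
Two spin states per orbital: 2 × 139 = 278 electrons.

278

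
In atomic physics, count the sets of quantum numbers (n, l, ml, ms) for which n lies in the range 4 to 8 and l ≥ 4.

Work shell by shell — for each n, count the (l, ml) pairs that satisfy l ≥ 4:
n=5 → 9; n=6 → 20; n=7 → 33; n=8 → 48.
Orbitals: 9 + 20 + 33 + 48 = 110. Including both spin states (ms = ±1/2) gives 2 × 110 = 220 states.

220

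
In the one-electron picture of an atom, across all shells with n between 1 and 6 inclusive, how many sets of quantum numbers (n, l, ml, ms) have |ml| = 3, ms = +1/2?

Count contributing orbitals for each principal shell:
n=4 → 2; n=5 → 4; n=6 → 6.
Orbitals: 2 + 4 + 6 = 12. With ms fixed to +1/2 there is one state per orbital, so 12 states.

12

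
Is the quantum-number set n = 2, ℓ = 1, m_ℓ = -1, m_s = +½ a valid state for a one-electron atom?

n = 2 is a positive integer. ℓ = 1 satisfies 0 ≤ ℓ ≤ n−1 = 1. m_ℓ = -1 lies in the range −ℓ … +ℓ (here −1 … 1). m_s = +1/2 is one of ±1/2.
All four constraints are satisfied.

Allowed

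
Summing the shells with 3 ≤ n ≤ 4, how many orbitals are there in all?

25

Shell n has n² orbitals: 3²=9 + 4²=16 = 25 orbitals.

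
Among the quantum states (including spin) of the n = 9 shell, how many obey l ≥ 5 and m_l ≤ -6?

With n = 9 the allowed l are 0, 1, …, 8.
Orbitals with l ≥ 5 and m_l ≤ -6, by l: l=6 → 1; l=7 → 2; l=8 → 3.
Orbitals: 1 + 2 + 3 = 6. Each orbital carries two spin states, so 6 × 2 = 12 states.

12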